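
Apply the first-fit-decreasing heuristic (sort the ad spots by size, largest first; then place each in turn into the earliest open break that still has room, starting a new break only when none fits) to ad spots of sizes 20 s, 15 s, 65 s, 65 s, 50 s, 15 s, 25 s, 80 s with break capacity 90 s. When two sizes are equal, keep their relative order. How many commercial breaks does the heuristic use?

4

Sorted descending: 80, 65, 65, 50, 25, 20, 15, 15.
  80 → break 1 (new)  [load 80/90]
  65 → break 2 (new)  [load 65/90]
  65 → break 3 (new)  [load 65/90]
  50 → break 4 (new)  [load 50/90]
  25 → break 2  [load 90/90]
  20 → break 3  [load 85/90]
  15 → break 4  [load 65/90]
  15 → break 4  [load 80/90]
4 commercial breaks opened.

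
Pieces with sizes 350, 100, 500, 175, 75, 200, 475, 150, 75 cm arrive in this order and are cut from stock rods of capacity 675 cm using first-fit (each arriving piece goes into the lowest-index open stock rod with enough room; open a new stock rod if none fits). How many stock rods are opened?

4

  350 → stock rod 1 (new)  [load 350/675]
  100 → stock rod 1  [load 450/675]
  500 → stock rod 2 (new)  [load 500/675]
  175 → stock rod 1  [load 625/675]
  75 → stock rod 2  [load 575/675]
  200 → stock rod 3 (new)  [load 200/675]
  475 → stock rod 3  [load 675/675]
  150 → stock rod 4 (new)  [load 150/675]
  75 → stock rod 2  [load 650/675]
4 stock rods opened.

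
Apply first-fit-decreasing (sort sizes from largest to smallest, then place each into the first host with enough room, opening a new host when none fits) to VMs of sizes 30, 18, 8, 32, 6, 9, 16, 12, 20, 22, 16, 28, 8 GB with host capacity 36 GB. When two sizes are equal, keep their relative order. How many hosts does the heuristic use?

7

Sorted descending: 32, 30, 28, 22, 20, 18, 16, 16, 12, 9, 8, 8, 6.
  32 → host 1 (new)  [load 32/36]
  30 → host 2 (new)  [load 30/36]
  28 → host 3 (new)  [load 28/36]
  22 → host 4 (new)  [load 22/36]
  20 → host 5 (new)  [load 20/36]
  18 → host 6 (new)  [load 18/36]
  16 → host 5  [load 36/36]
  16 → host 6  [load 34/36]
  12 → host 4  [load 34/36]
  9 → host 7 (new)  [load 9/36]
  8 → host 3  [load 36/36]
  8 → host 7  [load 17/36]
  6 → host 2  [load 36/36]
7 hosts opened.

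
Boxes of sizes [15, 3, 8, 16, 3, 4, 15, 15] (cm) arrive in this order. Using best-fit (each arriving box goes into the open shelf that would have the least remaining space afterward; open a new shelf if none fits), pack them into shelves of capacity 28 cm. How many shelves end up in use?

  15 → shelf 1 (new)  [load 15/28]
  3 → shelf 1  [load 18/28]
  8 → shelf 1  [load 26/28]
  16 → shelf 2 (new)  [load 16/28]
  3 → shelf 2  [load 19/28]
  4 → shelf 2  [load 23/28]
  15 → shelf 3 (new)  [load 15/28]
  15 → shelf 4 (new)  [load 15/28]
4 shelves opened.

4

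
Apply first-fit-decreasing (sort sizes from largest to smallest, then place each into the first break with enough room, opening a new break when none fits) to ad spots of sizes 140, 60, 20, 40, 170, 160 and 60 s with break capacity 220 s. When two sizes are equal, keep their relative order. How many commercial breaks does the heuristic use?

Sorted descending: 170, 160, 140, 60, 60, 40, 20.
  170 → break 1 (new)  [load 170/220]
  160 → break 2 (new)  [load 160/220]
  140 → break 3 (new)  [load 140/220]
  60 → break 2  [load 220/220]
  60 → break 3  [load 200/220]
  40 → break 1  [load 210/220]
  20 → break 3  [load 220/220]
3 commercial breaks opened.

3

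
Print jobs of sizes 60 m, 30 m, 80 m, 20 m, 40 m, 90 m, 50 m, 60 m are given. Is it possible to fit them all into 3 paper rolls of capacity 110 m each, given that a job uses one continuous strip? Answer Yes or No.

Total = 430 m; ⌈430/110⌉ = 4.
At least 4 paper rolls are required, but only 3 are allowed.

No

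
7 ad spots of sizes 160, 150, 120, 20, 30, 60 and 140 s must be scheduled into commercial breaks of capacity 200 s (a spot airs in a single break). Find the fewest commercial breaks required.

4

Total = 160 + 150 + 140 + 120 + 60 + 30 + 20 = 680 s.
Lower bound: ⌈680/200⌉ = 4 commercial breaks.
A packing using 4 commercial breaks:
  break 1: 160 + 30 = 190
  break 2: 150 + 20 = 170
  break 3: 140 + 60 = 200
  break 4: 120 = 120
This matches the lower bound, so 4 is optimal.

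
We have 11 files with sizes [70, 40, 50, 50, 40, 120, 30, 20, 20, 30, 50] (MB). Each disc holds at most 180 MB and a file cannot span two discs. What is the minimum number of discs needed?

3

Total = 120 + 70 + 50 + 50 + 50 + 40 + 40 + 30 + 30 + 20 + 20 = 520 MB.
Lower bound: ⌈520/180⌉ = 3 discs.
A packing using 3 discs:
  disc 1: 120 + 50 = 170
  disc 2: 70 + 50 + 50 = 170
  disc 3: 40 + 40 + 30 + 30 + 20 + 20 = 180
This matches the lower bound, so 3 is optimal.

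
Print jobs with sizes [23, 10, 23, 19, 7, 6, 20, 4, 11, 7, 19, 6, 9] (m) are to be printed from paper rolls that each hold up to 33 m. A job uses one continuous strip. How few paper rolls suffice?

Total = 23 + 23 + 20 + 19 + 19 + 11 + 10 + 9 + 7 + 7 + 6 + 6 + 4 = 164 m.
Lower bound: ⌈164/33⌉ = 5 paper rolls.
A packing using 6 paper rolls:
  roll 1: 23 + 10 = 33
  roll 2: 23 + 9 = 32
  roll 3: 20 + 11 = 31
  roll 4: 19 + 7 + 7 = 33
  roll 5: 19 + 6 + 6 = 31
  roll 6: 4 = 4
No arrangement into 5 paper rolls stays within capacity, so 6 is optimal.

6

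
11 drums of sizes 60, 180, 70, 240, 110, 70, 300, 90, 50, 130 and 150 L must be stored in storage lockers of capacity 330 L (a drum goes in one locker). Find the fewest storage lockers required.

Total = 300 + 240 + 180 + 150 + 130 + 110 + 90 + 70 + 70 + 60 + 50 = 1450 L.
Lower bound: ⌈1450/330⌉ = 5 storage lockers.
A packing using 5 storage lockers:
  locker 1: 300 = 300
  locker 2: 240 + 90 = 330
  locker 3: 180 + 150 = 330
  locker 4: 130 + 110 + 70 = 310
  locker 5: 70 + 60 + 50 = 180
This matches the lower bound, so 5 is optimal.

5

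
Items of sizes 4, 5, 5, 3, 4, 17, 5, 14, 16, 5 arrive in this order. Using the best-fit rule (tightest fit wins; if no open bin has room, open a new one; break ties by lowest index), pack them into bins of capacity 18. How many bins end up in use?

  4 → bin 1 (new)  [load 4/18]
  5 → bin 1  [load 9/18]
  5 → bin 1  [load 14/18]
  3 → bin 1  [load 17/18]
  4 → bin 2 (new)  [load 4/18]
  17 → bin 3 (new)  [load 17/18]
  5 → bin 2  [load 9/18]
  14 → bin 4 (new)  [load 14/18]
  16 → bin 5 (new)  [load 16/18]
  5 → bin 2  [load 14/18]
5 bins opened.

5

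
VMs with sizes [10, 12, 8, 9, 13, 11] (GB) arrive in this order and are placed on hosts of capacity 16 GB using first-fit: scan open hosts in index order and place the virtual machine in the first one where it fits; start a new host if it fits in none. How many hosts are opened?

  10 → host 1 (new)  [load 10/16]
  12 → host 2 (new)  [load 12/16]
  8 → host 3 (new)  [load 8/16]
  9 → host 4 (new)  [load 9/16]
  13 → host 5 (new)  [load 13/16]
  11 → host 6 (new)  [load 11/16]
6 hosts opened.

6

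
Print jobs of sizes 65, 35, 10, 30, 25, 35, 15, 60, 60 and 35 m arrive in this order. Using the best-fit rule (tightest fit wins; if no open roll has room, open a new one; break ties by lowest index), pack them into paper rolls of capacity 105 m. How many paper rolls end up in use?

  65 → roll 1 (new)  [load 65/105]
  35 → roll 1  [load 100/105]
  10 → roll 2 (new)  [load 10/105]
  30 → roll 2  [load 40/105]
  25 → roll 2  [load 65/105]
  35 → roll 2  [load 100/105]
  15 → roll 3 (new)  [load 15/105]
  60 → roll 3  [load 75/105]
  60 → roll 4 (new)  [load 60/105]
  35 → roll 4  [load 95/105]
4 paper rolls opened.

4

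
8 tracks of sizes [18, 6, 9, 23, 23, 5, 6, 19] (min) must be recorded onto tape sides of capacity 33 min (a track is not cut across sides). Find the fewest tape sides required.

4

Total = 23 + 23 + 19 + 18 + 9 + 6 + 6 + 5 = 109 min.
Lower bound: ⌈109/33⌉ = 4 tape sides.
A packing using 4 tape sides:
  side 1: 23 + 9 = 32
  side 2: 23 + 6 = 29
  side 3: 19 + 6 + 5 = 30
  side 4: 18 = 18
This matches the lower bound, so 4 is optimal.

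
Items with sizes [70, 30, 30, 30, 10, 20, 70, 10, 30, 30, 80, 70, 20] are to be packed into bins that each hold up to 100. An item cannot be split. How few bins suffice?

Total = 80 + 70 + 70 + 70 + 30 + 30 + 30 + 30 + 30 + 20 + 20 + 10 + 10 = 500.
Lower bound: ⌈500/100⌉ = 5 bins.
A packing using 5 bins:
  bin 1: 80 + 20 = 100
  bin 2: 70 + 30 = 100
  bin 3: 70 + 30 = 100
  bin 4: 70 + 30 = 100
  bin 5: 30 + 30 + 20 + 10 + 10 = 100
This matches the lower bound, so 5 is optimal.

5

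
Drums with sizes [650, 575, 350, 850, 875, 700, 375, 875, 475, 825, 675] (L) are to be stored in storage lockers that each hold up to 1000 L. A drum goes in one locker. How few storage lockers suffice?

Total = 875 + 875 + 850 + 825 + 700 + 675 + 650 + 575 + 475 + 375 + 350 = 7225 L.
Lower bound: ⌈7225/1000⌉ = 8 storage lockers.
A packing using 9 storage lockers:
  locker 1: 875 = 875
  locker 2: 875 = 875
  locker 3: 850 = 850
  locker 4: 825 = 825
  locker 5: 700 = 700
  locker 6: 675 = 675
  locker 7: 650 + 350 = 1000
  locker 8: 575 + 375 = 950
  locker 9: 475 = 475
No arrangement into 8 storage lockers stays within capacity, so 9 is optimal.

9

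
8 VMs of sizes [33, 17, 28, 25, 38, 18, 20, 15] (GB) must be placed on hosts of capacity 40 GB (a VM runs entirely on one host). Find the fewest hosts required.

Total = 38 + 33 + 28 + 25 + 20 + 18 + 17 + 15 = 194 GB.
Lower bound: ⌈194/40⌉ = 5 hosts.
A packing using 6 hosts:
  host 1: 38 = 38
  host 2: 33 = 33
  host 3: 28 = 28
  host 4: 25 + 15 = 40
  host 5: 20 + 18 = 38
  host 6: 17 = 17
No arrangement into 5 hosts stays within capacity, so 6 is optimal.

6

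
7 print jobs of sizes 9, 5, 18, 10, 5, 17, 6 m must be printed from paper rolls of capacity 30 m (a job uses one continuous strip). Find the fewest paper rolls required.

3

Total = 18 + 17 + 10 + 9 + 6 + 5 + 5 = 70 m.
Lower bound: ⌈70/30⌉ = 3 paper rolls.
A packing using 3 paper rolls:
  roll 1: 18 + 10 = 28
  roll 2: 17 + 9 = 26
  roll 3: 6 + 5 + 5 = 16
This matches the lower bound, so 3 is optimal.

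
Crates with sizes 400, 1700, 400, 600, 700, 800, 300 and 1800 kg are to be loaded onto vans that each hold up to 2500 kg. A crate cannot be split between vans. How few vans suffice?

Total = 1800 + 1700 + 800 + 700 + 600 + 400 + 400 + 300 = 6700 kg.
Lower bound: ⌈6700/2500⌉ = 3 vans.
A packing using 3 vans:
  van 1: 1800 + 700 = 2500
  van 2: 1700 + 800 = 2500
  van 3: 600 + 400 + 400 + 300 = 1700
This matches the lower bound, so 3 is optimal.

3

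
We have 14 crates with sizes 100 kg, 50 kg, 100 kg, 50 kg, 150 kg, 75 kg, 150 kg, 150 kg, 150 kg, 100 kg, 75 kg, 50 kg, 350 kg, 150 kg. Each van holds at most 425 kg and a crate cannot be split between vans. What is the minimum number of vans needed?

5

Total = 350 + 150 + 150 + 150 + 150 + 150 + 100 + 100 + 100 + 75 + 75 + 50 + 50 + 50 = 1700 kg.
Lower bound: ⌈1700/425⌉ = 4 vans.
A packing using 5 vans:
  van 1: 350 + 75 = 425
  van 2: 150 + 150 + 100 = 400
  van 3: 150 + 150 + 100 = 400
  van 4: 150 + 100 + 75 + 50 + 50 = 425
  van 5: 50 = 50
No arrangement into 4 vans stays within capacity, so 5 is optimal.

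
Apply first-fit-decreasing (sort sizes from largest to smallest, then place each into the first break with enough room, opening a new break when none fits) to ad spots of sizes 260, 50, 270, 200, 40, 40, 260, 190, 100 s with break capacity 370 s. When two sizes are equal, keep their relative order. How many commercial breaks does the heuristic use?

Sorted descending: 270, 260, 260, 200, 190, 100, 50, 40, 40.
  270 → break 1 (new)  [load 270/370]
  260 → break 2 (new)  [load 260/370]
  260 → break 3 (new)  [load 260/370]
  200 → break 4 (new)  [load 200/370]
  190 → break 5 (new)  [load 190/370]
  100 → break 1  [load 370/370]
  50 → break 2  [load 310/370]
  40 → break 2  [load 350/370]
  40 → break 3  [load 300/370]
5 commercial breaks opened.

5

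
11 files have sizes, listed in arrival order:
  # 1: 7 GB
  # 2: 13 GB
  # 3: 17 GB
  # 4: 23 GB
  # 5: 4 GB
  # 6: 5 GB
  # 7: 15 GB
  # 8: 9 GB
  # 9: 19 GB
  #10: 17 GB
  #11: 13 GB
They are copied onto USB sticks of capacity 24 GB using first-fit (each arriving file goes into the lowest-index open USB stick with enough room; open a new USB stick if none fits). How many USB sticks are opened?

7

  7 → USB stick 1 (new)  [load 7/24]
  13 → USB stick 1  [load 20/24]
  17 → USB stick 2 (new)  [load 17/24]
  23 → USB stick 3 (new)  [load 23/24]
  4 → USB stick 1  [load 24/24]
  5 → USB stick 2  [load 22/24]
  15 → USB stick 4 (new)  [load 15/24]
  9 → USB stick 4  [load 24/24]
  19 → USB stick 5 (new)  [load 19/24]
  17 → USB stick 6 (new)  [load 17/24]
  13 → USB stick 7 (new)  [load 13/24]
7 USB sticks opened.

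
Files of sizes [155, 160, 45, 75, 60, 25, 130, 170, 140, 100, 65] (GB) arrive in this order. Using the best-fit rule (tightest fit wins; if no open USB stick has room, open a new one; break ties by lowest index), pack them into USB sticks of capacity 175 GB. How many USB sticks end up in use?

8

  155 → USB stick 1 (new)  [load 155/175]
  160 → USB stick 2 (new)  [load 160/175]
  45 → USB stick 3 (new)  [load 45/175]
  75 → USB stick 3  [load 120/175]
  60 → USB stick 4 (new)  [load 60/175]
  25 → USB stick 3  [load 145/175]
  130 → USB stick 5 (new)  [load 130/175]
  170 → USB stick 6 (new)  [load 170/175]
  140 → USB stick 7 (new)  [load 140/175]
  100 → USB stick 4  [load 160/175]
  65 → USB stick 8 (new)  [load 65/175]
8 USB sticks opened.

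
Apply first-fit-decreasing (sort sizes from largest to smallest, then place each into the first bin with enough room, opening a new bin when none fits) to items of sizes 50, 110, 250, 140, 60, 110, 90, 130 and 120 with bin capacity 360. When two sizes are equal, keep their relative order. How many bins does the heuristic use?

Sorted descending: 250, 140, 130, 120, 110, 110, 90, 60, 50.
  250 → bin 1 (new)  [load 250/360]
  140 → bin 2 (new)  [load 140/360]
  130 → bin 2  [load 270/360]
  120 → bin 3 (new)  [load 120/360]
  110 → bin 1  [load 360/360]
  110 → bin 3  [load 230/360]
  90 → bin 2  [load 360/360]
  60 → bin 3  [load 290/360]
  50 → bin 3  [load 340/360]
3 bins opened.

3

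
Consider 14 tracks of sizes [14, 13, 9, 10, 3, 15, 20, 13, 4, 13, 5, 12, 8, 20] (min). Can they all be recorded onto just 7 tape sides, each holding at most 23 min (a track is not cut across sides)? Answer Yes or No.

Total = 159 min; ⌈159/23⌉ = 7.
8 tracks each exceed half the capacity and cannot share a side, forcing at least 8 tape sides.
At least 8 tape sides are required, but only 7 are allowed.

No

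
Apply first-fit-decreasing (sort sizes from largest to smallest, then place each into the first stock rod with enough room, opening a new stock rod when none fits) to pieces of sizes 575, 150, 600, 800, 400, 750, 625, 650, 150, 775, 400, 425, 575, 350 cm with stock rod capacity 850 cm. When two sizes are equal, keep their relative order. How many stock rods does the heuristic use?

Sorted descending: 800, 775, 750, 650, 625, 600, 575, 575, 425, 400, 400, 350, 150, 150.
  800 → stock rod 1 (new)  [load 800/850]
  775 → stock rod 2 (new)  [load 775/850]
  750 → stock rod 3 (new)  [load 750/850]
  650 → stock rod 4 (new)  [load 650/850]
  625 → stock rod 5 (new)  [load 625/850]
  600 → stock rod 6 (new)  [load 600/850]
  575 → stock rod 7 (new)  [load 575/850]
  575 → stock rod 8 (new)  [load 575/850]
  425 → stock rod 9 (new)  [load 425/850]
  400 → stock rod 9  [load 825/850]
  400 → stock rod 10 (new)  [load 400/850]
  350 → stock rod 10  [load 750/850]
  150 → stock rod 4  [load 800/850]
  150 → stock rod 5  [load 775/850]
10 stock rods opened.

10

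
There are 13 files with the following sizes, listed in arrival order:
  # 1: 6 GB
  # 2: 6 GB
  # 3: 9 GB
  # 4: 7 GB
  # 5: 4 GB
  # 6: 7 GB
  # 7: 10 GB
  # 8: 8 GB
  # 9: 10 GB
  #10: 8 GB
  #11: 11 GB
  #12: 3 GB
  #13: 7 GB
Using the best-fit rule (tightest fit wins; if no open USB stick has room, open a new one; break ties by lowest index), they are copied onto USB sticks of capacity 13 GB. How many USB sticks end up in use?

10

  6 → USB stick 1 (new)  [load 6/13]
  6 → USB stick 1  [load 12/13]
  9 → USB stick 2 (new)  [load 9/13]
  7 → USB stick 3 (new)  [load 7/13]
  4 → USB stick 2  [load 13/13]
  7 → USB stick 4 (new)  [load 7/13]
  10 → USB stick 5 (new)  [load 10/13]
  8 → USB stick 6 (new)  [load 8/13]
  10 → USB stick 7 (new)  [load 10/13]
  8 → USB stick 8 (new)  [load 8/13]
  11 → USB stick 9 (new)  [load 11/13]
  3 → USB stick 5  [load 13/13]
  7 → USB stick 10 (new)  [load 7/13]
10 USB sticks opened.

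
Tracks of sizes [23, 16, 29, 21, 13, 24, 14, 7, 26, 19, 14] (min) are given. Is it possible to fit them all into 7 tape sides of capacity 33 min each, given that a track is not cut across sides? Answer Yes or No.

Total = 206 min; ⌈206/33⌉ = 7.
The bound of 7 does not rule out 7, but exhaustive search shows no assignment into 7 tape sides of capacity 33 min exists — the minimum is 8.

No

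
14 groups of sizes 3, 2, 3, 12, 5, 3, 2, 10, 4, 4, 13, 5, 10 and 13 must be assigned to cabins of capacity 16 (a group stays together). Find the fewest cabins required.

Total = 13 + 13 + 12 + 10 + 10 + 5 + 5 + 4 + 4 + 3 + 3 + 3 + 2 + 2 = 89.
Lower bound: ⌈89/16⌉ = 6 cabins.
A packing using 6 cabins:
  cabin 1: 13 + 3 = 16
  cabin 2: 13 + 3 = 16
  cabin 3: 12 + 4 = 16
  cabin 4: 10 + 5 = 15
  cabin 5: 10 + 5 = 15
  cabin 6: 4 + 3 + 2 + 2 = 11
This matches the lower bound, so 6 is optimal.

6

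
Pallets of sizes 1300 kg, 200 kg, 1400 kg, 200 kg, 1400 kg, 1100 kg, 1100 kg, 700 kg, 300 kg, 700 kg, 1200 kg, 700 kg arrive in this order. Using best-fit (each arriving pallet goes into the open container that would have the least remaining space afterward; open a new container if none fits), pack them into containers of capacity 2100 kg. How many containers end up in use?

  1300 → container 1 (new)  [load 1300/2100]
  200 → container 1  [load 1500/2100]
  1400 → container 2 (new)  [load 1400/2100]
  200 → container 1  [load 1700/2100]
  1400 → container 3 (new)  [load 1400/2100]
  1100 → container 4 (new)  [load 1100/2100]
  1100 → container 5 (new)  [load 1100/2100]
  700 → container 2  [load 2100/2100]
  300 → container 1  [load 2000/2100]
  700 → container 3  [load 2100/2100]
  1200 → container 6 (new)  [load 1200/2100]
  700 → container 6  [load 1900/2100]
6 containers opened.

6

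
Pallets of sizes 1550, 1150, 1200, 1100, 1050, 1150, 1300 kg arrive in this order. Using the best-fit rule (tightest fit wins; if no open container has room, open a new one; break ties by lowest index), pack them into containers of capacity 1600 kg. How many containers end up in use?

7

  1550 → container 1 (new)  [load 1550/1600]
  1150 → container 2 (new)  [load 1150/1600]
  1200 → container 3 (new)  [load 1200/1600]
  1100 → container 4 (new)  [load 1100/1600]
  1050 → container 5 (new)  [load 1050/1600]
  1150 → container 6 (new)  [load 1150/1600]
  1300 → container 7 (new)  [load 1300/1600]
7 containers opened.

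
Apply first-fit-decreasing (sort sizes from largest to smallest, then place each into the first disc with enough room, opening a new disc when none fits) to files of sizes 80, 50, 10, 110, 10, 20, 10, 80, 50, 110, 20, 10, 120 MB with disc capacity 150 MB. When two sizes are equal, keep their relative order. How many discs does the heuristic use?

5

Sorted descending: 120, 110, 110, 80, 80, 50, 50, 20, 20, 10, 10, 10, 10.
  120 → disc 1 (new)  [load 120/150]
  110 → disc 2 (new)  [load 110/150]
  110 → disc 3 (new)  [load 110/150]
  80 → disc 4 (new)  [load 80/150]
  80 → disc 5 (new)  [load 80/150]
  50 → disc 4  [load 130/150]
  50 → disc 5  [load 130/150]
  20 → disc 1  [load 140/150]
  20 → disc 2  [load 130/150]
  10 → disc 1  [load 150/150]
  10 → disc 2  [load 140/150]
  10 → disc 2  [load 150/150]
  10 → disc 3  [load 120/150]
5 discs opened.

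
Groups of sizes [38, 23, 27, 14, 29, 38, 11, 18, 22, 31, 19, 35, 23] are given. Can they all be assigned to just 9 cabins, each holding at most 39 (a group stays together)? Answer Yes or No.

No

Total = 328; ⌈328/39⌉ = 9.
The bound of 9 does not rule out 9, but exhaustive search shows no assignment into 9 cabins of capacity 39 exists — the minimum is 10.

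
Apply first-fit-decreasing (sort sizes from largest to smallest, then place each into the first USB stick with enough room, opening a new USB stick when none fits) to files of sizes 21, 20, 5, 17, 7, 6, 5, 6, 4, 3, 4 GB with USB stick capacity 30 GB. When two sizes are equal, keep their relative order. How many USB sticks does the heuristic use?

4

Sorted descending: 21, 20, 17, 7, 6, 6, 5, 5, 4, 4, 3.
  21 → USB stick 1 (new)  [load 21/30]
  20 → USB stick 2 (new)  [load 20/30]
  17 → USB stick 3 (new)  [load 17/30]
  7 → USB stick 1  [load 28/30]
  6 → USB stick 2  [load 26/30]
  6 → USB stick 3  [load 23/30]
  5 → USB stick 3  [load 28/30]
  5 → USB stick 4 (new)  [load 5/30]
  4 → USB stick 2  [load 30/30]
  4 → USB stick 4  [load 9/30]
  3 → USB stick 4  [load 12/30]
4 USB sticks opened.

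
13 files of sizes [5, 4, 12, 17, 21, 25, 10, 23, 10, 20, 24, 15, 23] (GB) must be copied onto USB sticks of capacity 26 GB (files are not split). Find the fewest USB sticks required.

Total = 25 + 24 + 23 + 23 + 21 + 20 + 17 + 15 + 12 + 10 + 10 + 5 + 4 = 209 GB.
Lower bound: ⌈209/26⌉ = 9 USB sticks.
A packing using 9 USB sticks:
  USB stick 1: 25 = 25
  USB stick 2: 24 = 24
  USB stick 3: 23 = 23
  USB stick 4: 23 = 23
  USB stick 5: 21 + 5 = 26
  USB stick 6: 20 + 4 = 24
  USB stick 7: 17 = 17
  USB stick 8: 15 + 10 = 25
  USB stick 9: 12 + 10 = 22
This matches the lower bound, so 9 is optimal.

9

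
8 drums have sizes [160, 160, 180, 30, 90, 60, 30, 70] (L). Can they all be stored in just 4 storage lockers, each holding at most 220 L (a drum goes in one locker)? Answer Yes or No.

A valid assignment using 4 storage lockers:
  locker 1: 180 + 30 = 210
  locker 2: 160 + 60 = 220
  locker 3: 160 + 30 = 190
  locker 4: 90 + 70 = 160
Every load is within 220 L, so 4 storage lockers suffice.

Yes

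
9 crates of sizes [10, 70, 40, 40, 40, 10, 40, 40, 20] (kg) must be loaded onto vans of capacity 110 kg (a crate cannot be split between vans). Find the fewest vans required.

3

Total = 70 + 40 + 40 + 40 + 40 + 40 + 20 + 10 + 10 = 310 kg.
Lower bound: ⌈310/110⌉ = 3 vans.
A packing using 3 vans:
  van 1: 70 + 40 = 110
  van 2: 40 + 40 + 20 + 10 = 110
  van 3: 40 + 40 + 10 = 90
This matches the lower bound, so 3 is optimal.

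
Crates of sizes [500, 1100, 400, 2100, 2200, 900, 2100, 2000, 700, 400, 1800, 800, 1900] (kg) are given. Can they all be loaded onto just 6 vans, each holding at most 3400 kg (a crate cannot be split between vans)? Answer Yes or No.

A valid assignment using 6 vans:
  van 1: 2200 + 1100 = 3300
  van 2: 2100 + 900 + 400 = 3400
  van 3: 2100 + 800 + 500 = 3400
  van 4: 2000 + 700 + 400 = 3100
  van 5: 1900 = 1900
  van 6: 1800 = 1800
Every load is within 3400 kg, so 6 vans suffice.

Yes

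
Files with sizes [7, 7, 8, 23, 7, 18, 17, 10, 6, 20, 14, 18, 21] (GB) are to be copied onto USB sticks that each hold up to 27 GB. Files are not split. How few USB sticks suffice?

7

Total = 23 + 21 + 20 + 18 + 18 + 17 + 14 + 10 + 8 + 7 + 7 + 7 + 6 = 176 GB.
Lower bound: ⌈176/27⌉ = 7 USB sticks.
A packing using 7 USB sticks:
  USB stick 1: 23 = 23
  USB stick 2: 21 + 6 = 27
  USB stick 3: 20 + 7 = 27
  USB stick 4: 18 + 8 = 26
  USB stick 5: 18 + 7 = 25
  USB stick 6: 17 + 10 = 27
  USB stick 7: 14 + 7 = 21
This matches the lower bound, so 7 is optimal.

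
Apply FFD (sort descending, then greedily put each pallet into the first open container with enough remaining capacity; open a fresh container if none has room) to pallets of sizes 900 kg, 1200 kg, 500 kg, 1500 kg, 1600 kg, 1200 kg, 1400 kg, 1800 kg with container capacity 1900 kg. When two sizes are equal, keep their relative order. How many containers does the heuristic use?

Sorted descending: 1800, 1600, 1500, 1400, 1200, 1200, 900, 500.
  1800 → container 1 (new)  [load 1800/1900]
  1600 → container 2 (new)  [load 1600/1900]
  1500 → container 3 (new)  [load 1500/1900]
  1400 → container 4 (new)  [load 1400/1900]
  1200 → container 5 (new)  [load 1200/1900]
  1200 → container 6 (new)  [load 1200/1900]
  900 → container 7 (new)  [load 900/1900]
  500 → container 4  [load 1900/1900]
7 containers opened.

7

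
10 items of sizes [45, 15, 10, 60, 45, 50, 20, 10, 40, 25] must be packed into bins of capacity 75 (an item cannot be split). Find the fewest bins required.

Total = 60 + 50 + 45 + 45 + 40 + 25 + 20 + 15 + 10 + 10 = 320.
Lower bound: ⌈320/75⌉ = 5 bins.
A packing using 5 bins:
  bin 1: 60 + 15 = 75
  bin 2: 50 + 25 = 75
  bin 3: 45 + 20 + 10 = 75
  bin 4: 45 + 10 = 55
  bin 5: 40 = 40
This matches the lower bound, so 5 is optimal.

5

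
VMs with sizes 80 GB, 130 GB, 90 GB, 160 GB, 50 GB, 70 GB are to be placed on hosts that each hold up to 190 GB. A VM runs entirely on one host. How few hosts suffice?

4

Total = 160 + 130 + 90 + 80 + 70 + 50 = 580 GB.
Lower bound: ⌈580/190⌉ = 4 hosts.
A packing using 4 hosts:
  host 1: 160 = 160
  host 2: 130 + 50 = 180
  host 3: 90 + 80 = 170
  host 4: 70 = 70
This matches the lower bound, so 4 is optimal.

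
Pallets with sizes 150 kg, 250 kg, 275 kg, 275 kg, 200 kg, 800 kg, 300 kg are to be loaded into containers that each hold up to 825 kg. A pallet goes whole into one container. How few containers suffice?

3

Total = 800 + 300 + 275 + 275 + 250 + 200 + 150 = 2250 kg.
Lower bound: ⌈2250/825⌉ = 3 containers.
A packing using 3 containers:
  container 1: 800 = 800
  container 2: 300 + 275 + 250 = 825
  container 3: 275 + 200 + 150 = 625
This matches the lower bound, so 3 is optimal.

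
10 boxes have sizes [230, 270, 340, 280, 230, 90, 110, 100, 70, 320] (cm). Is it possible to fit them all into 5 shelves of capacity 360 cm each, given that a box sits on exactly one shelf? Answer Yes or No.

Total = 2040 cm; ⌈2040/360⌉ = 6.
At least 6 shelves are required, but only 5 are allowed.

No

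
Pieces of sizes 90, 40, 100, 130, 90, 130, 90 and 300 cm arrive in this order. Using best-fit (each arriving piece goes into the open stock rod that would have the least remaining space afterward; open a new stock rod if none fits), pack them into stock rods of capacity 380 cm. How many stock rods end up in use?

3

  90 → stock rod 1 (new)  [load 90/380]
  40 → stock rod 1  [load 130/380]
  100 → stock rod 1  [load 230/380]
  130 → stock rod 1  [load 360/380]
  90 → stock rod 2 (new)  [load 90/380]
  130 → stock rod 2  [load 220/380]
  90 → stock rod 2  [load 310/380]
  300 → stock rod 3 (new)  [load 300/380]
3 stock rods opened.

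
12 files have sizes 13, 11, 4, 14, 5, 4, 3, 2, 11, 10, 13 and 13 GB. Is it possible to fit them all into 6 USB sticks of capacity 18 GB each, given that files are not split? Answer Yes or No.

Total = 103 GB; ⌈103/18⌉ = 6.
7 files each exceed half the capacity and cannot share a USB stick, forcing at least 7 USB sticks.
At least 7 USB sticks are required, but only 6 are allowed.

No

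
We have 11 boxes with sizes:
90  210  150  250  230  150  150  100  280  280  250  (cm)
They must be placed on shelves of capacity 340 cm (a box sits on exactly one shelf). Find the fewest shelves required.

8

Total = 280 + 280 + 250 + 250 + 230 + 210 + 150 + 150 + 150 + 100 + 90 = 2140 cm.
Lower bound: ⌈2140/340⌉ = 7 shelves.
A packing using 8 shelves:
  shelf 1: 280 = 280
  shelf 2: 280 = 280
  shelf 3: 250 + 90 = 340
  shelf 4: 250 = 250
  shelf 5: 230 + 100 = 330
  shelf 6: 210 = 210
  shelf 7: 150 + 150 = 300
  shelf 8: 150 = 150
No arrangement into 7 shelves stays within capacity, so 8 is optimal.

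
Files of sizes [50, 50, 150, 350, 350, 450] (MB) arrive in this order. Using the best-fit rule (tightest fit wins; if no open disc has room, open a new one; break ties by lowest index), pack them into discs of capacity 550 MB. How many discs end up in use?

4

  50 → disc 1 (new)  [load 50/550]
  50 → disc 1  [load 100/550]
  150 → disc 1  [load 250/550]
  350 → disc 2 (new)  [load 350/550]
  350 → disc 3 (new)  [load 350/550]
  450 → disc 4 (new)  [load 450/550]
4 discs opened.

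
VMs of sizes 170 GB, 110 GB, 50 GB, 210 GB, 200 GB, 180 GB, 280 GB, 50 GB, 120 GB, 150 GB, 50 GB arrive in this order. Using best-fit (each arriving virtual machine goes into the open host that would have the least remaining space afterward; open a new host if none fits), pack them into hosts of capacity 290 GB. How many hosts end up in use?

6

  170 → host 1 (new)  [load 170/290]
  110 → host 1  [load 280/290]
  50 → host 2 (new)  [load 50/290]
  210 → host 2  [load 260/290]
  200 → host 3 (new)  [load 200/290]
  180 → host 4 (new)  [load 180/290]
  280 → host 5 (new)  [load 280/290]
  50 → host 3  [load 250/290]
  120 → host 6 (new)  [load 120/290]
  150 → host 6  [load 270/290]
  50 → host 4  [load 230/290]
6 hosts opened.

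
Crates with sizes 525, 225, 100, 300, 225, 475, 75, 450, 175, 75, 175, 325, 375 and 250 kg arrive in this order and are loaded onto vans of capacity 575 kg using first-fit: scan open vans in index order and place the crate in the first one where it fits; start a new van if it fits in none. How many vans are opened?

8

  525 → van 1 (new)  [load 525/575]
  225 → van 2 (new)  [load 225/575]
  100 → van 2  [load 325/575]
  300 → van 3 (new)  [load 300/575]
  225 → van 2  [load 550/575]
  475 → van 4 (new)  [load 475/575]
  75 → van 3  [load 375/575]
  450 → van 5 (new)  [load 450/575]
  175 → van 3  [load 550/575]
  75 → van 4  [load 550/575]
  175 → van 6 (new)  [load 175/575]
  325 → van 6  [load 500/575]
  375 → van 7 (new)  [load 375/575]
  250 → van 8 (new)  [load 250/575]
8 vans opened.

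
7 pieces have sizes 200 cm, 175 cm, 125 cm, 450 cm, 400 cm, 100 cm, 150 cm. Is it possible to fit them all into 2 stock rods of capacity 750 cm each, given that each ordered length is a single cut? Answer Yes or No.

Total = 1600 cm; ⌈1600/750⌉ = 3.
At least 3 stock rods are required, but only 2 are allowed.

No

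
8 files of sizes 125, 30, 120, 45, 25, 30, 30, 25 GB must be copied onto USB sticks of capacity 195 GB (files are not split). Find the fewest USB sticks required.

3

Total = 125 + 120 + 45 + 30 + 30 + 30 + 25 + 25 = 430 GB.
Lower bound: ⌈430/195⌉ = 3 USB sticks.
A packing using 3 USB sticks:
  USB stick 1: 125 + 45 + 25 = 195
  USB stick 2: 120 + 30 + 30 = 180
  USB stick 3: 30 + 25 = 55
This matches the lower bound, so 3 is optimal.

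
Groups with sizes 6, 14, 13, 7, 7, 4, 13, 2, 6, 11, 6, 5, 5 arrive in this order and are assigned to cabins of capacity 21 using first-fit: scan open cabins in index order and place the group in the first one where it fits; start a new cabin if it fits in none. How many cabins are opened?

  6 → cabin 1 (new)  [load 6/21]
  14 → cabin 1  [load 20/21]
  13 → cabin 2 (new)  [load 13/21]
  7 → cabin 2  [load 20/21]
  7 → cabin 3 (new)  [load 7/21]
  4 → cabin 3  [load 11/21]
  13 → cabin 4 (new)  [load 13/21]
  2 → cabin 3  [load 13/21]
  6 → cabin 3  [load 19/21]
  11 → cabin 5 (new)  [load 11/21]
  6 → cabin 4  [load 19/21]
  5 → cabin 5  [load 16/21]
  5 → cabin 5  [load 21/21]
5 cabins opened.

5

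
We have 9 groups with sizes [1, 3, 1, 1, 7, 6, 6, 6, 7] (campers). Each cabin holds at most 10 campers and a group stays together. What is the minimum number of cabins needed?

Total = 7 + 7 + 6 + 6 + 6 + 3 + 1 + 1 + 1 = 38 campers.
Lower bound: ⌈38/10⌉ = 4 cabins.
Also, 5 groups each exceed 5 campers, and no two of those can share a cabin, so at least 5 cabins are needed.
A packing using 5 cabins:
  cabin 1: 7 + 3 = 10
  cabin 2: 7 + 1 + 1 + 1 = 10
  cabin 3: 6 = 6
  cabin 4: 6 = 6
  cabin 5: 6 = 6
This matches the lower bound, so 5 is optimal.

5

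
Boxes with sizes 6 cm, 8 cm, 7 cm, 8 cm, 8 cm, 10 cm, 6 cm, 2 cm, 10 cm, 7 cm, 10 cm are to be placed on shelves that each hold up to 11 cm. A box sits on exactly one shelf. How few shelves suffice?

Total = 10 + 10 + 10 + 8 + 8 + 8 + 7 + 7 + 6 + 6 + 2 = 82 cm.
Lower bound: ⌈82/11⌉ = 8 shelves.
Also, 10 boxes each exceed 11/2 cm, and no two of those can share a shelf, so at least 10 shelves are needed.
A packing using 10 shelves:
  shelf 1: 10 = 10
  shelf 2: 10 = 10
  shelf 3: 10 = 10
  shelf 4: 8 + 2 = 10
  shelf 5: 8 = 8
  shelf 6: 8 = 8
  shelf 7: 7 = 7
  shelf 8: 7 = 7
  shelf 9: 6 = 6
  shelf 10: 6 = 6
This matches the lower bound, so 10 is optimal.

10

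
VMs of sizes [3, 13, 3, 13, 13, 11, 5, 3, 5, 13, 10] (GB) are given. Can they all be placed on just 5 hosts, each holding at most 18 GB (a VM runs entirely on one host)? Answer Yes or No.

No

Total = 92 GB; ⌈92/18⌉ = 6.
At least 6 hosts are required, but only 5 are allowed.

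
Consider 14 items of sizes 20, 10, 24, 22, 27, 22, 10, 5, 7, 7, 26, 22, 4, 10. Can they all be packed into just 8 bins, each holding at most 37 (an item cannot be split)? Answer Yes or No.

A valid assignment using 7 bins:
  bin 1: 27 + 10 = 37
  bin 2: 26 + 10 = 36
  bin 3: 24 + 10 = 34
  bin 4: 22 + 7 + 7 = 36
  bin 5: 22 + 5 + 4 = 31
  bin 6: 22 = 22
  bin 7: 20 = 20
That uses only 7 ≤ 8, so 8 bins are enough.

Yes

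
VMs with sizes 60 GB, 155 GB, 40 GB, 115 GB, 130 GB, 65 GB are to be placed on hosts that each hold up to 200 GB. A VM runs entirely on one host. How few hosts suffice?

3

Total = 155 + 130 + 115 + 65 + 60 + 40 = 565 GB.
Lower bound: ⌈565/200⌉ = 3 hosts.
A packing using 3 hosts:
  host 1: 155 + 40 = 195
  host 2: 130 + 65 = 195
  host 3: 115 + 60 = 175
This matches the lower bound, so 3 is optimal.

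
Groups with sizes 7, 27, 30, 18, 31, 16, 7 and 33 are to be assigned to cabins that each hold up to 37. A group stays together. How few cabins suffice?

5

Total = 33 + 31 + 30 + 27 + 18 + 16 + 7 + 7 = 169.
Lower bound: ⌈169/37⌉ = 5 cabins.
A packing using 5 cabins:
  cabin 1: 33 = 33
  cabin 2: 31 = 31
  cabin 3: 30 + 7 = 37
  cabin 4: 27 + 7 = 34
  cabin 5: 18 + 16 = 34
This matches the lower bound, so 5 is optimal.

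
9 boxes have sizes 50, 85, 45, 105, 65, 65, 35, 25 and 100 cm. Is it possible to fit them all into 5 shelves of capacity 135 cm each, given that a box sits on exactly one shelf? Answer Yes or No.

Yes

A valid assignment using 5 shelves:
  shelf 1: 105 + 25 = 130
  shelf 2: 100 + 35 = 135
  shelf 3: 85 + 50 = 135
  shelf 4: 65 + 65 = 130
  shelf 5: 45 = 45
Every load is within 135 cm, so 5 shelves suffice.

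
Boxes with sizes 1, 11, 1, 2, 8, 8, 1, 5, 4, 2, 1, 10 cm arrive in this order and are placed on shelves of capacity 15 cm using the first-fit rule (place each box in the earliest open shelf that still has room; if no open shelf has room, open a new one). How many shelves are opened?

4

  1 → shelf 1 (new)  [load 1/15]
  11 → shelf 1  [load 12/15]
  1 → shelf 1  [load 13/15]
  2 → shelf 1  [load 15/15]
  8 → shelf 2 (new)  [load 8/15]
  8 → shelf 3 (new)  [load 8/15]
  1 → shelf 2  [load 9/15]
  5 → shelf 2  [load 14/15]
  4 → shelf 3  [load 12/15]
  2 → shelf 3  [load 14/15]
  1 → shelf 2  [load 15/15]
  10 → shelf 4 (new)  [load 10/15]
4 shelves opened.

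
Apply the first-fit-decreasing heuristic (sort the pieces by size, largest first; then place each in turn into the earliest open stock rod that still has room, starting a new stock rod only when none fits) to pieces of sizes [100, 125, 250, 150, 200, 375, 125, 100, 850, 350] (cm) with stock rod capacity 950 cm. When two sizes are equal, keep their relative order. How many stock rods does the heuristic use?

Sorted descending: 850, 375, 350, 250, 200, 150, 125, 125, 100, 100.
  850 → stock rod 1 (new)  [load 850/950]
  375 → stock rod 2 (new)  [load 375/950]
  350 → stock rod 2  [load 725/950]
  250 → stock rod 3 (new)  [load 250/950]
  200 → stock rod 2  [load 925/950]
  150 → stock rod 3  [load 400/950]
  125 → stock rod 3  [load 525/950]
  125 → stock rod 3  [load 650/950]
  100 → stock rod 1  [load 950/950]
  100 → stock rod 3  [load 750/950]
3 stock rods opened.

3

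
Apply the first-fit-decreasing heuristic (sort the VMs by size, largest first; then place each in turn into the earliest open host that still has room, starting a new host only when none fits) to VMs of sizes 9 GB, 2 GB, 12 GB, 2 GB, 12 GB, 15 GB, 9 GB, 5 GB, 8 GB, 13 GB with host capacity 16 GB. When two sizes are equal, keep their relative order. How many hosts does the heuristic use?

7

Sorted descending: 15, 13, 12, 12, 9, 9, 8, 5, 2, 2.
  15 → host 1 (new)  [load 15/16]
  13 → host 2 (new)  [load 13/16]
  12 → host 3 (new)  [load 12/16]
  12 → host 4 (new)  [load 12/16]
  9 → host 5 (new)  [load 9/16]
  9 → host 6 (new)  [load 9/16]
  8 → host 7 (new)  [load 8/16]
  5 → host 5  [load 14/16]
  2 → host 2  [load 15/16]
  2 → host 3  [load 14/16]
7 hosts opened.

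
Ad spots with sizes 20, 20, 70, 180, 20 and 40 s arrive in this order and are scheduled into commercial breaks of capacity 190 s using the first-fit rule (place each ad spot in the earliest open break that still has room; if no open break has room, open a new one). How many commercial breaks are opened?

2

  20 → break 1 (new)  [load 20/190]
  20 → break 1  [load 40/190]
  70 → break 1  [load 110/190]
  180 → break 2 (new)  [load 180/190]
  20 → break 1  [load 130/190]
  40 → break 1  [load 170/190]
2 commercial breaks opened.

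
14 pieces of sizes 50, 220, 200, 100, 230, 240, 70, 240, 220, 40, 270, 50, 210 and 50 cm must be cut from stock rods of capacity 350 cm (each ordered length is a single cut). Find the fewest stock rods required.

8

Total = 270 + 240 + 240 + 230 + 220 + 220 + 210 + 200 + 100 + 70 + 50 + 50 + 50 + 40 = 2190 cm.
Lower bound: ⌈2190/350⌉ = 7 stock rods.
Also, 8 pieces each exceed 175 cm, and no two of those can share a stock rod, so at least 8 stock rods are needed.
A packing using 8 stock rods:
  stock rod 1: 270 + 70 = 340
  stock rod 2: 240 + 100 = 340
  stock rod 3: 240 + 50 + 50 = 340
  stock rod 4: 230 + 50 + 40 = 320
  stock rod 5: 220 = 220
  stock rod 6: 220 = 220
  stock rod 7: 210 = 210
  stock rod 8: 200 = 200
This matches the lower bound, so 8 is optimal.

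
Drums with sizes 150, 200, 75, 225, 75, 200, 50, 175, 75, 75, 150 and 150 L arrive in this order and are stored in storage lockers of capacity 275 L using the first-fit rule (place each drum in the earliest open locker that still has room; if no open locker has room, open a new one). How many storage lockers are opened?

7

  150 → locker 1 (new)  [load 150/275]
  200 → locker 2 (new)  [load 200/275]
  75 → locker 1  [load 225/275]
  225 → locker 3 (new)  [load 225/275]
  75 → locker 2  [load 275/275]
  200 → locker 4 (new)  [load 200/275]
  50 → locker 1  [load 275/275]
  175 → locker 5 (new)  [load 175/275]
  75 → locker 4  [load 275/275]
  75 → locker 5  [load 250/275]
  150 → locker 6 (new)  [load 150/275]
  150 → locker 7 (new)  [load 150/275]
7 storage lockers opened.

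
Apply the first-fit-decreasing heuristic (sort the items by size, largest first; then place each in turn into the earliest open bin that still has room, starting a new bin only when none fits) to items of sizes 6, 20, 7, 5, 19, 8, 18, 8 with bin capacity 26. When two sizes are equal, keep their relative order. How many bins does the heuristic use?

Sorted descending: 20, 19, 18, 8, 8, 7, 6, 5.
  20 → bin 1 (new)  [load 20/26]
  19 → bin 2 (new)  [load 19/26]
  18 → bin 3 (new)  [load 18/26]
  8 → bin 3  [load 26/26]
  8 → bin 4 (new)  [load 8/26]
  7 → bin 2  [load 26/26]
  6 → bin 1  [load 26/26]
  5 → bin 4  [load 13/26]
4 bins opened.

4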